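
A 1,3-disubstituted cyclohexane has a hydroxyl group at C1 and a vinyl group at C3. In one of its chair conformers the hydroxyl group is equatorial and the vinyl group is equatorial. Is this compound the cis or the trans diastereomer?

cis

C1 and C3 have the same parity, so their axial bonds point in the same direction.
With same-parity carbons, two substituents on the same face are both axial or both equatorial; opposite faces give one of each.
Here the groups are equatorial/equatorial → same face → cis.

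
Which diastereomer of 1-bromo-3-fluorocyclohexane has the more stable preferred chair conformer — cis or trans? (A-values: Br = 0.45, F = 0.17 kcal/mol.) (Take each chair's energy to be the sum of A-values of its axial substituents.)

At 1,3 positions (parity same): cis → (e,e or a,a); trans → (a,e or e,a).
Best chair for cis: E = 0.00 kcal/mol; best chair for trans: E = 0.17 kcal/mol.
The cis isomer is lower by 0.17 kcal/mol.

cis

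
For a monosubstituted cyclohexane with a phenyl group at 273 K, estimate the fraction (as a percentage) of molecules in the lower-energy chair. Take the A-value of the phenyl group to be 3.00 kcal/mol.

99.6%

One chair has the phenyl group axial (E = 3.00 kcal/mol) and the other has it equatorial (E = 0).
ΔG = 3.00 kcal/mol between the two chairs.
K = exp(ΔG/RT) with R = 1.987×10⁻³ kcal mol⁻¹ K⁻¹ and T = 273 K gives K ≈ 252.
Fraction in the lower-energy chair = K/(K+1) = 99.6%.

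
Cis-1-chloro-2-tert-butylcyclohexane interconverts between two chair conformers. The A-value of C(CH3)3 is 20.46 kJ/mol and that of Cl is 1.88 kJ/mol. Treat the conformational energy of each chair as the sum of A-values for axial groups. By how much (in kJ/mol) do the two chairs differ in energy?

18.58 kJ/mol

C1 and C2 have opposite parity, so for the cis isomer the two substituents are one axial and one equatorial in each chair.
Chair I (tert-butyl axial, chloro equatorial): E = 20.46 kJ/mol.
Chair II (tert-butyl equatorial, chloro axial): E = 1.88 kJ/mol.
ΔE = 20.46 − 1.88 = 18.58 kJ/mol; chair II is more stable.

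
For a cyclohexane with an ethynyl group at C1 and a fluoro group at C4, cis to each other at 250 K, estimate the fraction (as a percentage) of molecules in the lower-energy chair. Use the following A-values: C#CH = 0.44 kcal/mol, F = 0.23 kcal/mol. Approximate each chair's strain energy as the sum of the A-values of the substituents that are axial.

C1 and C4 have opposite parity, so for the cis isomer the two substituents are one axial and one equatorial in each chair.
Chair I (ethynyl axial, fluoro equatorial): E = 0.44 kcal/mol; chair II (ethynyl equatorial, fluoro axial): E = 0.23 kcal/mol.
ΔG = 0.21 kcal/mol between the two chairs.
K = exp(ΔG/RT) with R = 1.987×10⁻³ kcal mol⁻¹ K⁻¹ and T = 250 K gives K ≈ 1.53.
Fraction in the lower-energy chair = K/(K+1) = 60.4%.

60.4%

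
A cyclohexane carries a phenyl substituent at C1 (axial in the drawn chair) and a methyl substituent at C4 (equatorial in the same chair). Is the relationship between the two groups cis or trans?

C1 and C4 have opposite parity, so their axial bonds point in opposite directions.
With opposite-parity carbons, two substituents on the same face are one axial and one equatorial; opposite faces give both axial or both equatorial.
Here the groups are axial/equatorial → same face → cis.

cis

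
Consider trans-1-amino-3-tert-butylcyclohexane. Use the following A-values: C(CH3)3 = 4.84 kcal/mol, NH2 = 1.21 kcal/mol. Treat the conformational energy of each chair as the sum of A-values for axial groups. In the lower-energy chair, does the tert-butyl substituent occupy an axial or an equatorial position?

equatorial

C1 and C3 have the same parity, so for the trans isomer the two substituents are one axial and one equatorial in each chair.
Chair I (tert-butyl axial, amino equatorial): E = 4.84 kcal/mol.
Chair II (tert-butyl equatorial, amino axial): E = 1.21 kcal/mol.
Chair II is the more stable (lower-energy) conformer, and in that chair the tert-butyl group is equatorial.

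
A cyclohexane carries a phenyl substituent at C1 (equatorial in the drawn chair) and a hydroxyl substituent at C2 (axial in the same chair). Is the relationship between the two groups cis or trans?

cis

C1 and C2 have opposite parity, so their axial bonds point in opposite directions.
With opposite-parity carbons, two substituents on the same face are one axial and one equatorial; opposite faces give both axial or both equatorial.
Here the groups are equatorial/axial → same face → cis.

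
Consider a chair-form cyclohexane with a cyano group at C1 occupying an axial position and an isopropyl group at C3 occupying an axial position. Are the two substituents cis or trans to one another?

C1 and C3 have the same parity, so their axial bonds point in the same direction.
With same-parity carbons, two substituents on the same face are both axial or both equatorial; opposite faces give one of each.
Here the groups are axial/axial → same face → cis.

cis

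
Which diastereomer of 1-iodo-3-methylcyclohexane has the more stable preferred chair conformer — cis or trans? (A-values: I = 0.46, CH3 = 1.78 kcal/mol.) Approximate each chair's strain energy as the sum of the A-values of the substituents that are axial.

At 1,3 positions (parity same): cis → (e,e or a,a); trans → (a,e or e,a).
Best chair for cis: E = 0.00 kcal/mol; best chair for trans: E = 0.46 kcal/mol.
The cis isomer is lower by 0.46 kcal/mol.

cis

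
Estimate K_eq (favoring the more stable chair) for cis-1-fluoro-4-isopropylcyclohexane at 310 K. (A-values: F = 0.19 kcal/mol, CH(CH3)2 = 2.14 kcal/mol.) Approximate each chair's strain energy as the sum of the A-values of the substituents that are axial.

K ≈ 23.7

C1 and C4 have opposite parity, so for the cis isomer the two substituents are one axial and one equatorial in each chair.
Chair I (fluoro axial, isopropyl equatorial): E = 0.19 kcal/mol; chair II (fluoro equatorial, isopropyl axial): E = 2.14 kcal/mol.
ΔG = 1.95 kcal/mol between the two chairs.
K = exp(ΔG/RT) with R = 1.987×10⁻³ kcal mol⁻¹ K⁻¹ and T = 310 K gives K ≈ 23.7.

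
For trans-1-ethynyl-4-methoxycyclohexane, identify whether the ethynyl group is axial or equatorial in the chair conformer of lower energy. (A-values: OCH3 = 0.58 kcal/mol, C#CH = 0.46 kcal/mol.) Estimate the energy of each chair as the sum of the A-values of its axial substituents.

equatorial

C1 and C4 have opposite parity, so for the trans isomer the two substituents are e,e in one chair and a,a in the other.
Chair I (methoxy axial, ethynyl axial): E = 1.04 kcal/mol.
Chair II (methoxy equatorial, ethynyl equatorial): E = 0.00 kcal/mol.
Chair II is the more stable (lower-energy) conformer, and in that chair the ethynyl group is equatorial.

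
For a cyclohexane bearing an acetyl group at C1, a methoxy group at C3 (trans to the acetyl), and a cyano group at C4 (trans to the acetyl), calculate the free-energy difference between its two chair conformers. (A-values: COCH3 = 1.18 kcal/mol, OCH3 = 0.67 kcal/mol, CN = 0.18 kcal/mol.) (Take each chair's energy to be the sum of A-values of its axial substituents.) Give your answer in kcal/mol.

Chair I (acetyl axial, methoxy equatorial, cyano axial): E = 1.36 kcal/mol.
Chair II (acetyl equatorial, methoxy axial, cyano equatorial): E = 0.67 kcal/mol.
ΔE = 1.36 − 0.67 = 0.69 kcal/mol; chair II is more stable.

0.69 kcal/mol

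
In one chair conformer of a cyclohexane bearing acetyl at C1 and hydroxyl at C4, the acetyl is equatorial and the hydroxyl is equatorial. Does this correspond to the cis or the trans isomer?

trans

C1 and C4 have opposite parity, so their axial bonds point in opposite directions.
With opposite-parity carbons, two substituents on the same face are one axial and one equatorial; opposite faces give both axial or both equatorial.
Here the groups are equatorial/equatorial → opposite face → trans.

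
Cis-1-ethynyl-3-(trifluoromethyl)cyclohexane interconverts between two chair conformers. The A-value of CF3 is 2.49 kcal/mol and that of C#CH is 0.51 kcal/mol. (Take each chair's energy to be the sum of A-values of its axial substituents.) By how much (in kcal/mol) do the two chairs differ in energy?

C1 and C3 have the same parity, so for the cis isomer the two substituents are e,e in one chair and a,a in the other.
Chair I (trifluoromethyl axial, ethynyl axial): E = 3.00 kcal/mol.
Chair II (trifluoromethyl equatorial, ethynyl equatorial): E = 0.00 kcal/mol.
ΔE = 3.00 − 0.00 = 3.00 kcal/mol; chair II is more stable.

3.00 kcal/mol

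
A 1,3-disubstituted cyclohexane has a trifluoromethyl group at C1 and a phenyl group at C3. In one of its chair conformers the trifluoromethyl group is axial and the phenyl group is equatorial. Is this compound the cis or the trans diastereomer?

C1 and C3 have the same parity, so their axial bonds point in the same direction.
With same-parity carbons, two substituents on the same face are both axial or both equatorial; opposite faces give one of each.
Here the groups are axial/equatorial → opposite face → trans.

trans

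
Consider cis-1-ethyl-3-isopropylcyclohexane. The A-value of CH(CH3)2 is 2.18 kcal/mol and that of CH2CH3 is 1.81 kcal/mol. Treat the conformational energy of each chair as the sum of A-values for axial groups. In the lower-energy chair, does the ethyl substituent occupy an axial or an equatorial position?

C1 and C3 have the same parity, so for the cis isomer the two substituents are e,e in one chair and a,a in the other.
Chair I (isopropyl axial, ethyl axial): E = 3.99 kcal/mol.
Chair II (isopropyl equatorial, ethyl equatorial): E = 0.00 kcal/mol.
Chair II is the more stable (lower-energy) conformer, and in that chair the ethyl group is equatorial.

equatorial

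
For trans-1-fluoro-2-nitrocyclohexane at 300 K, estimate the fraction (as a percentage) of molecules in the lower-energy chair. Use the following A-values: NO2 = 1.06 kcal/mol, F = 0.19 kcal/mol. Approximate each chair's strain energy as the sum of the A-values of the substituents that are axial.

C1 and C2 have opposite parity, so for the trans isomer the two substituents are e,e in one chair and a,a in the other.
Chair I (nitro axial, fluoro axial): E = 1.25 kcal/mol; chair II (nitro equatorial, fluoro equatorial): E = 0.00 kcal/mol.
ΔG = 1.25 kcal/mol between the two chairs.
K = exp(ΔG/RT) with R = 1.987×10⁻³ kcal mol⁻¹ K⁻¹ and T = 300 K gives K ≈ 8.14.
Fraction in the lower-energy chair = K/(K+1) = 89.1%.

89.1%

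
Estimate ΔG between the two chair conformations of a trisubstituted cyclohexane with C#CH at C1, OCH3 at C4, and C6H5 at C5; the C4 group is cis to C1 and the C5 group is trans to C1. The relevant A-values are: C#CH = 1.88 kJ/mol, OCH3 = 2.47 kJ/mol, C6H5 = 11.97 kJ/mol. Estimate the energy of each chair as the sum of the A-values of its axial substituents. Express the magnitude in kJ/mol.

Chair I (ethynyl axial, methoxy equatorial, phenyl equatorial): E = 1.88 kJ/mol.
Chair II (ethynyl equatorial, methoxy axial, phenyl axial): E = 14.44 kJ/mol.
ΔE = 14.44 − 1.88 = 12.56 kJ/mol; chair I is more stable.

12.56 kJ/mol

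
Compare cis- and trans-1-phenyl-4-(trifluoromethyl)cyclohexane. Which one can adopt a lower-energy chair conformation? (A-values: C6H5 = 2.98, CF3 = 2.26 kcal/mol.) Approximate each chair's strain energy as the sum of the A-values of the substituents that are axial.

At 1,4 positions (parity opposite): cis → (a,e or e,a); trans → (e,e or a,a).
Best chair for cis: E = 2.26 kcal/mol; best chair for trans: E = 0.00 kcal/mol.
The trans isomer is lower by 2.26 kcal/mol.

trans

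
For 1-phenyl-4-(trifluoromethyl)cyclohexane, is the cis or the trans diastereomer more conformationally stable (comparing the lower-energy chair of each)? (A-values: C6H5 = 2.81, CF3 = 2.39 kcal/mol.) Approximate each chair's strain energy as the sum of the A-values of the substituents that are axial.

At 1,4 positions (parity opposite): cis → (a,e or e,a); trans → (e,e or a,a).
Best chair for cis: E = 2.39 kcal/mol; best chair for trans: E = 0.00 kcal/mol.
The trans isomer is lower by 2.39 kcal/mol.

trans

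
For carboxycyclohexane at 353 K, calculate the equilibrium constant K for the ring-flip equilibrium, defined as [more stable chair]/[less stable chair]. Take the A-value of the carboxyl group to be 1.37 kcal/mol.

K ≈ 7.05

One chair has the carboxyl group axial (E = 1.37 kcal/mol) and the other has it equatorial (E = 0).
ΔG = 1.37 kcal/mol between the two chairs.
K = exp(ΔG/RT) with R = 1.987×10⁻³ kcal mol⁻¹ K⁻¹ and T = 353 K gives K ≈ 7.05.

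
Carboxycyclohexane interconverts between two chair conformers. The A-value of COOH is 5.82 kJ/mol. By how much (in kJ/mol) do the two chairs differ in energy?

5.82 kJ/mol

A monosubstituted cyclohexane has one chair with the carboxyl group axial (E = A = 5.82 kJ/mol) and one with it equatorial (E = 0).
ΔE = 5.82 − 0 = 5.82 kJ/mol.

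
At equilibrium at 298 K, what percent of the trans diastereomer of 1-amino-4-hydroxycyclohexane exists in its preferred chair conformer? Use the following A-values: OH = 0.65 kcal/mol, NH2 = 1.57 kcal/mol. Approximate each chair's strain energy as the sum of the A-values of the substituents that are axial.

97.7%

C1 and C4 have opposite parity, so for the trans isomer the two substituents are e,e in one chair and a,a in the other.
Chair I (hydroxyl axial, amino axial): E = 2.22 kcal/mol; chair II (hydroxyl equatorial, amino equatorial): E = 0.00 kcal/mol.
ΔG = 2.22 kcal/mol between the two chairs.
K = exp(ΔG/RT) with R = 1.987×10⁻³ kcal mol⁻¹ K⁻¹ and T = 298 K gives K ≈ 42.5.
Fraction in the lower-energy chair = K/(K+1) = 97.7%.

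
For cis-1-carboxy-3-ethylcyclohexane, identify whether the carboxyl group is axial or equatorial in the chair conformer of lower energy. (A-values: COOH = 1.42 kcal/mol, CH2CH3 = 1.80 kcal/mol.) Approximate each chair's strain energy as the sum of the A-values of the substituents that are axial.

C1 and C3 have the same parity, so for the cis isomer the two substituents are e,e in one chair and a,a in the other.
Chair I (carboxyl axial, ethyl axial): E = 3.22 kcal/mol.
Chair II (carboxyl equatorial, ethyl equatorial): E = 0.00 kcal/mol.
Chair II is the more stable (lower-energy) conformer, and in that chair the carboxyl group is equatorial.

equatorial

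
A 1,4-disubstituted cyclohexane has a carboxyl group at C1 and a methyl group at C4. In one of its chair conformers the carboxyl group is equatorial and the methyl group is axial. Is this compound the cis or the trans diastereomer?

C1 and C4 have opposite parity, so their axial bonds point in opposite directions.
With opposite-parity carbons, two substituents on the same face are one axial and one equatorial; opposite faces give both axial or both equatorial.
Here the groups are equatorial/axial → same face → cis.

cis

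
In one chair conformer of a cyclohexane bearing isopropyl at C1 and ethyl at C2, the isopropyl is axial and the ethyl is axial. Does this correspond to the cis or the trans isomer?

C1 and C2 have opposite parity, so their axial bonds point in opposite directions.
With opposite-parity carbons, two substituents on the same face are one axial and one equatorial; opposite faces give both axial or both equatorial.
Here the groups are axial/axial → opposite face → trans.

trans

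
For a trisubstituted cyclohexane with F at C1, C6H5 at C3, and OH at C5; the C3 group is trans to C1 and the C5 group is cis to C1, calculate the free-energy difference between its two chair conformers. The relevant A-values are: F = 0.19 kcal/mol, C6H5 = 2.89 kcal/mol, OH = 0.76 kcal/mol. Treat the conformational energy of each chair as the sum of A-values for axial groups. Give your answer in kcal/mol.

Chair I (fluoro axial, phenyl equatorial, hydroxyl axial): E = 0.95 kcal/mol.
Chair II (fluoro equatorial, phenyl axial, hydroxyl equatorial): E = 2.89 kcal/mol.
ΔE = 2.89 − 0.95 = 1.94 kcal/mol; chair I is more stable.

1.94 kcal/mol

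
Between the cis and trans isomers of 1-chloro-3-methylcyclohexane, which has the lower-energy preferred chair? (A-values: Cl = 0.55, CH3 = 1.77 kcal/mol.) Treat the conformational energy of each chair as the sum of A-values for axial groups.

At 1,3 positions (parity same): cis → (e,e or a,a); trans → (a,e or e,a).
Best chair for cis: E = 0.00 kcal/mol; best chair for trans: E = 0.55 kcal/mol.
The cis isomer is lower by 0.55 kcal/mol.

cis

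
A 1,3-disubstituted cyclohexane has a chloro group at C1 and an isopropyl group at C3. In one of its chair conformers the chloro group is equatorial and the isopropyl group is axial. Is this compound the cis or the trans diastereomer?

trans

C1 and C3 have the same parity, so their axial bonds point in the same direction.
With same-parity carbons, two substituents on the same face are both axial or both equatorial; opposite faces give one of each.
Here the groups are equatorial/axial → opposite face → trans.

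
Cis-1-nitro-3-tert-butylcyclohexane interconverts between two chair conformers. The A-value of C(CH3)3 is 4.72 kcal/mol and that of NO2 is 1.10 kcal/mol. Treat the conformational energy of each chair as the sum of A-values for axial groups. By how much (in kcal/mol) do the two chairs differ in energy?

C1 and C3 have the same parity, so for the cis isomer the two substituents are e,e in one chair and a,a in the other.
Chair I (tert-butyl axial, nitro axial): E = 5.82 kcal/mol.
Chair II (tert-butyl equatorial, nitro equatorial): E = 0.00 kcal/mol.
ΔE = 5.82 − 0.00 = 5.82 kcal/mol; chair II is more stable.

5.82 kcal/mol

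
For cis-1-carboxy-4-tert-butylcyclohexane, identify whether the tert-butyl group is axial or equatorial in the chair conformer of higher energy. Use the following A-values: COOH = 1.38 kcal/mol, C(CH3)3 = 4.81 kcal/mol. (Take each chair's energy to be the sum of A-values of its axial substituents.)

axial

C1 and C4 have opposite parity, so for the cis isomer the two substituents are one axial and one equatorial in each chair.
Chair I (carboxyl axial, tert-butyl equatorial): E = 1.38 kcal/mol.
Chair II (carboxyl equatorial, tert-butyl axial): E = 4.81 kcal/mol.
Chair II is the less stable (higher-energy) conformer, and in that chair the tert-butyl group is axial.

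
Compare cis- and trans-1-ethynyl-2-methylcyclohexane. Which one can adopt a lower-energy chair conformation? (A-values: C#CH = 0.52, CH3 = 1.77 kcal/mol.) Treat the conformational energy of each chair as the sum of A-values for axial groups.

trans

At 1,2 positions (parity opposite): cis → (a,e or e,a); trans → (e,e or a,a).
Best chair for cis: E = 0.52 kcal/mol; best chair for trans: E = 0.00 kcal/mol.
The trans isomer is lower by 0.52 kcal/mol.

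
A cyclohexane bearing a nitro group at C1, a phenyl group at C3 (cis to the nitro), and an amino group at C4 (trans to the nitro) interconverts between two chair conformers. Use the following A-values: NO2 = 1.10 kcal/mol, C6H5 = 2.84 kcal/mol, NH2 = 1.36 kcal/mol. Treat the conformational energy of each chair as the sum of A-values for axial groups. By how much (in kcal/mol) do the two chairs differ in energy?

Chair I (nitro axial, phenyl axial, amino axial): E = 5.30 kcal/mol.
Chair II (nitro equatorial, phenyl equatorial, amino equatorial): E = 0.00 kcal/mol.
ΔE = 5.30 − 0.00 = 5.30 kcal/mol; chair II is more stable.

5.30 kcal/mol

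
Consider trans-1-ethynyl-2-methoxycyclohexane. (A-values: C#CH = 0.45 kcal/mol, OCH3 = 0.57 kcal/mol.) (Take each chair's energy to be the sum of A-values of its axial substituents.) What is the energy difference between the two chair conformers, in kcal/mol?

C1 and C2 have opposite parity, so for the trans isomer the two substituents are e,e in one chair and a,a in the other.
Chair I (ethynyl axial, methoxy axial): E = 1.02 kcal/mol.
Chair II (ethynyl equatorial, methoxy equatorial): E = 0.00 kcal/mol.
ΔE = 1.02 − 0.00 = 1.02 kcal/mol; chair II is more stable.

1.02 kcal/mol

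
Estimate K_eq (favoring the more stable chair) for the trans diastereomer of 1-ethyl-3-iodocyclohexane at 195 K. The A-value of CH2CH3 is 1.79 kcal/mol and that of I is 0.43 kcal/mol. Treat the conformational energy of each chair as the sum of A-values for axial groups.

K ≈ 33.4

C1 and C3 have the same parity, so for the trans isomer the two substituents are one axial and one equatorial in each chair.
Chair I (ethyl axial, iodo equatorial): E = 1.79 kcal/mol; chair II (ethyl equatorial, iodo axial): E = 0.43 kcal/mol.
ΔG = 1.36 kcal/mol between the two chairs.
K = exp(ΔG/RT) with R = 1.987×10⁻³ kcal mol⁻¹ K⁻¹ and T = 195 K gives K ≈ 33.4.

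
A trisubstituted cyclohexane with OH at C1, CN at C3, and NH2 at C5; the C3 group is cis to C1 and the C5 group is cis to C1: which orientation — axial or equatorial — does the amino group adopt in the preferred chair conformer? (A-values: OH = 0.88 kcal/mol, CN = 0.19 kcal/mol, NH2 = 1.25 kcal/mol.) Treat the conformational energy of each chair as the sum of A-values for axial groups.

equatorial

Chair I (hydroxyl axial, cyano axial, amino axial): E = 2.32 kcal/mol.
Chair II (hydroxyl equatorial, cyano equatorial, amino equatorial): E = 0.00 kcal/mol.
Chair II is the more stable (lower-energy) conformer, and in that chair the amino group is equatorial.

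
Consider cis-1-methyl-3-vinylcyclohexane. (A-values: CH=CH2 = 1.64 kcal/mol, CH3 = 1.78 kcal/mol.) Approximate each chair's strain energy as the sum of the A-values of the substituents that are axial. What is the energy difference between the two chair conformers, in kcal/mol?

C1 and C3 have the same parity, so for the cis isomer the two substituents are e,e in one chair and a,a in the other.
Chair I (vinyl axial, methyl axial): E = 3.42 kcal/mol.
Chair II (vinyl equatorial, methyl equatorial): E = 0.00 kcal/mol.
ΔE = 3.42 − 0.00 = 3.42 kcal/mol; chair II is more stable.

3.42 kcal/mol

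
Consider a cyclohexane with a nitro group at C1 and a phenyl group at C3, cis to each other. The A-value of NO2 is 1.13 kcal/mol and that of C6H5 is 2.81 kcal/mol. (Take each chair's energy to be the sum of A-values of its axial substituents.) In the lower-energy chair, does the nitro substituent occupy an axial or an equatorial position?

equatorial

C1 and C3 have the same parity, so for the cis isomer the two substituents are e,e in one chair and a,a in the other.
Chair I (nitro axial, phenyl axial): E = 3.94 kcal/mol.
Chair II (nitro equatorial, phenyl equatorial): E = 0.00 kcal/mol.
Chair II is the more stable (lower-energy) conformer, and in that chair the nitro group is equatorial.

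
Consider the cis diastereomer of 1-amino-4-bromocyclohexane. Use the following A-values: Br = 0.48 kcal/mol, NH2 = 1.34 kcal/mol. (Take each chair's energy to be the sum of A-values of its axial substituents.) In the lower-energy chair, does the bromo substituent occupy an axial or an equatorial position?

C1 and C4 have opposite parity, so for the cis isomer the two substituents are one axial and one equatorial in each chair.
Chair I (bromo axial, amino equatorial): E = 0.48 kcal/mol.
Chair II (bromo equatorial, amino axial): E = 1.34 kcal/mol.
Chair I is the more stable (lower-energy) conformer, and in that chair the bromo group is axial.

axial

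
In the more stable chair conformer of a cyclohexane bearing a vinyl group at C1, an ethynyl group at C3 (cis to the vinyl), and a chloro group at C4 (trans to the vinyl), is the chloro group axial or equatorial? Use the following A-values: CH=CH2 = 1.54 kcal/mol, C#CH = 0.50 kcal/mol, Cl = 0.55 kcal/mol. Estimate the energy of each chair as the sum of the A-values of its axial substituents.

Chair I (vinyl axial, ethynyl axial, chloro axial): E = 2.59 kcal/mol.
Chair II (vinyl equatorial, ethynyl equatorial, chloro equatorial): E = 0.00 kcal/mol.
Chair II is the more stable (lower-energy) conformer, and in that chair the chloro group is equatorial.

equatorial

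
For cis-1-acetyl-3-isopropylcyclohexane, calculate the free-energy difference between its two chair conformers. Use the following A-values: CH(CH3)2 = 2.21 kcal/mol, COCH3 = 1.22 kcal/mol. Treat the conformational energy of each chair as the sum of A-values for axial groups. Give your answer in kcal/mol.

3.43 kcal/mol

C1 and C3 have the same parity, so for the cis isomer the two substituents are e,e in one chair and a,a in the other.
Chair I (isopropyl axial, acetyl axial): E = 3.43 kcal/mol.
Chair II (isopropyl equatorial, acetyl equatorial): E = 0.00 kcal/mol.
ΔE = 3.43 − 0.00 = 3.43 kcal/mol; chair II is more stable.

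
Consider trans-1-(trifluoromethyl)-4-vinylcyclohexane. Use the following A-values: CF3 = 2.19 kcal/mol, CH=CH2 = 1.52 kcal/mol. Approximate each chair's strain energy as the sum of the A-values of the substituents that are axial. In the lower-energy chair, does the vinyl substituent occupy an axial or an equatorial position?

equatorial

C1 and C4 have opposite parity, so for the trans isomer the two substituents are e,e in one chair and a,a in the other.
Chair I (trifluoromethyl axial, vinyl axial): E = 3.71 kcal/mol.
Chair II (trifluoromethyl equatorial, vinyl equatorial): E = 0.00 kcal/mol.
Chair II is the more stable (lower-energy) conformer, and in that chair the vinyl group is equatorial.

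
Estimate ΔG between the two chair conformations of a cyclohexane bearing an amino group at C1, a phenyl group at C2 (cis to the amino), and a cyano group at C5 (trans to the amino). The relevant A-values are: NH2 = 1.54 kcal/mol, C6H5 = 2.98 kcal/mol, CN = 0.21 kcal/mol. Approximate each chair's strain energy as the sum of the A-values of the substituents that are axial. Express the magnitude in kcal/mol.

Chair I (amino axial, phenyl equatorial, cyano equatorial): E = 1.54 kcal/mol.
Chair II (amino equatorial, phenyl axial, cyano axial): E = 3.19 kcal/mol.
ΔE = 3.19 − 1.54 = 1.65 kcal/mol; chair I is more stable.

1.65 kcal/mol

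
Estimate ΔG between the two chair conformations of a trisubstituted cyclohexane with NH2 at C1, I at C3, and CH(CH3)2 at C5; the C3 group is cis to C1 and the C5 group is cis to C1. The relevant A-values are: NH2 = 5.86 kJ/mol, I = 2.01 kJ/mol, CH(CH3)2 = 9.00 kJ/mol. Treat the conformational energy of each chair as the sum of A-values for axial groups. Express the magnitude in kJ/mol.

Chair I (amino axial, iodo axial, isopropyl axial): E = 16.87 kJ/mol.
Chair II (amino equatorial, iodo equatorial, isopropyl equatorial): E = 0.00 kJ/mol.
ΔE = 16.87 − 0.00 = 16.87 kJ/mol; chair II is more stable.

16.87 kJ/mol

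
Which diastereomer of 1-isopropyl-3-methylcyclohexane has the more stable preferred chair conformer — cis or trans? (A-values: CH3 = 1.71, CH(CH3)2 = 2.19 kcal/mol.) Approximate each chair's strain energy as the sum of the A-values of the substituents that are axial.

At 1,3 positions (parity same): cis → (e,e or a,a); trans → (a,e or e,a).
Best chair for cis: E = 0.00 kcal/mol; best chair for trans: E = 1.71 kcal/mol.
The cis isomer is lower by 1.71 kcal/mol.

cis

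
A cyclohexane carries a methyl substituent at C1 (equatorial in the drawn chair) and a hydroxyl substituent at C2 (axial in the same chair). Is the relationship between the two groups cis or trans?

cis

C1 and C2 have opposite parity, so their axial bonds point in opposite directions.
With opposite-parity carbons, two substituents on the same face are one axial and one equatorial; opposite faces give both axial or both equatorial.
Here the groups are equatorial/axial → same face → cis.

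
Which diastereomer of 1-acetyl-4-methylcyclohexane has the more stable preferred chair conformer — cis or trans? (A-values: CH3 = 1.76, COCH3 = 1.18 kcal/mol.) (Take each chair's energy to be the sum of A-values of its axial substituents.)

trans

At 1,4 positions (parity opposite): cis → (a,e or e,a); trans → (e,e or a,a).
Best chair for cis: E = 1.18 kcal/mol; best chair for trans: E = 0.00 kcal/mol.
The trans isomer is lower by 1.18 kcal/mol.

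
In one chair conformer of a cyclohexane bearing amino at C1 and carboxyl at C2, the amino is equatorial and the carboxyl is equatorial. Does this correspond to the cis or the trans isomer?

C1 and C2 have opposite parity, so their axial bonds point in opposite directions.
With opposite-parity carbons, two substituents on the same face are one axial and one equatorial; opposite faces give both axial or both equatorial.
Here the groups are equatorial/equatorial → opposite face → trans.

trans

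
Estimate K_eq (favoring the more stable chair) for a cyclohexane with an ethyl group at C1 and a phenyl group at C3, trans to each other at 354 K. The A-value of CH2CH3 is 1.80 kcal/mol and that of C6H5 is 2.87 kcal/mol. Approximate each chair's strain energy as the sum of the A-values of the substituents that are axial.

C1 and C3 have the same parity, so for the trans isomer the two substituents are one axial and one equatorial in each chair.
Chair I (ethyl axial, phenyl equatorial): E = 1.80 kcal/mol; chair II (ethyl equatorial, phenyl axial): E = 2.87 kcal/mol.
ΔG = 1.07 kcal/mol between the two chairs.
K = exp(ΔG/RT) with R = 1.987×10⁻³ kcal mol⁻¹ K⁻¹ and T = 354 K gives K ≈ 4.58.

K ≈ 4.58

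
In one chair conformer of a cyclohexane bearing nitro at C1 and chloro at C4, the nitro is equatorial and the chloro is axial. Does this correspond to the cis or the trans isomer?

C1 and C4 have opposite parity, so their axial bonds point in opposite directions.
With opposite-parity carbons, two substituents on the same face are one axial and one equatorial; opposite faces give both axial or both equatorial.
Here the groups are equatorial/axial → same face → cis.

cis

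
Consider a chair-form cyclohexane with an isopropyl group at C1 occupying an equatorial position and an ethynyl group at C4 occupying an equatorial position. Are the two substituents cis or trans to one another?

trans

C1 and C4 have opposite parity, so their axial bonds point in opposite directions.
With opposite-parity carbons, two substituents on the same face are one axial and one equatorial; opposite faces give both axial or both equatorial.
Here the groups are equatorial/equatorial → opposite face → trans.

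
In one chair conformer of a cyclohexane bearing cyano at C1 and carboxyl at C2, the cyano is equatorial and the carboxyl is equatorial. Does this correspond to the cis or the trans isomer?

C1 and C2 have opposite parity, so their axial bonds point in opposite directions.
With opposite-parity carbons, two substituents on the same face are one axial and one equatorial; opposite faces give both axial or both equatorial.
Here the groups are equatorial/equatorial → opposite face → trans.

trans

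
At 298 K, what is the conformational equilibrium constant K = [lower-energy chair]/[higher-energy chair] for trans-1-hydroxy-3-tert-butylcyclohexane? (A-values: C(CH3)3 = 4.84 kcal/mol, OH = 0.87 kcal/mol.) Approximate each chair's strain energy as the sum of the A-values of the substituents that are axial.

K ≈ 816

C1 and C3 have the same parity, so for the trans isomer the two substituents are one axial and one equatorial in each chair.
Chair I (tert-butyl axial, hydroxyl equatorial): E = 4.84 kcal/mol; chair II (tert-butyl equatorial, hydroxyl axial): E = 0.87 kcal/mol.
ΔG = 3.97 kcal/mol between the two chairs.
K = exp(ΔG/RT) with R = 1.987×10⁻³ kcal mol⁻¹ K⁻¹ and T = 298 K gives K ≈ 816.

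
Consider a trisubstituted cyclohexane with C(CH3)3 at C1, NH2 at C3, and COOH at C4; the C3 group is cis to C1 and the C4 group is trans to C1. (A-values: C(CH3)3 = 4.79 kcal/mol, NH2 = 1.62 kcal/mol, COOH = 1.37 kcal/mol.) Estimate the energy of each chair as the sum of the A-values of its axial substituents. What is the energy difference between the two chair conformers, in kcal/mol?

7.78 kcal/mol

Chair I (tert-butyl axial, amino axial, carboxyl axial): E = 7.78 kcal/mol.
Chair II (tert-butyl equatorial, amino equatorial, carboxyl equatorial): E = 0.00 kcal/mol.
ΔE = 7.78 − 0.00 = 7.78 kcal/mol; chair II is more stable.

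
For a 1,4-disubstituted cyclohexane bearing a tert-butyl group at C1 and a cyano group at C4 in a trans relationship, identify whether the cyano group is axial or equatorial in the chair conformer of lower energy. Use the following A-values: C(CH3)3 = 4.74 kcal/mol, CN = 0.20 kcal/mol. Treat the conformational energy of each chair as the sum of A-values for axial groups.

equatorial

C1 and C4 have opposite parity, so for the trans isomer the two substituents are e,e in one chair and a,a in the other.
Chair I (tert-butyl axial, cyano axial): E = 4.94 kcal/mol.
Chair II (tert-butyl equatorial, cyano equatorial): E = 0.00 kcal/mol.
Chair II is the more stable (lower-energy) conformer, and in that chair the cyano group is equatorial.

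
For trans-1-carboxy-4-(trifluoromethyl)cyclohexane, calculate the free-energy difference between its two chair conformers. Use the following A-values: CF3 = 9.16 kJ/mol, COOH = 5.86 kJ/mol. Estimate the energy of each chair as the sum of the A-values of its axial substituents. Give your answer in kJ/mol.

C1 and C4 have opposite parity, so for the trans isomer the two substituents are e,e in one chair and a,a in the other.
Chair I (trifluoromethyl axial, carboxyl axial): E = 15.02 kJ/mol.
Chair II (trifluoromethyl equatorial, carboxyl equatorial): E = 0.00 kJ/mol.
ΔE = 15.02 − 0.00 = 15.02 kJ/mol; chair II is more stable.

15.02 kJ/mol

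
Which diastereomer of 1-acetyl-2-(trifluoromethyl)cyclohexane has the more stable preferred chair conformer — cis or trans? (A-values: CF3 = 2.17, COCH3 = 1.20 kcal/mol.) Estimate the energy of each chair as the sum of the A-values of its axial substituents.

trans

At 1,2 positions (parity opposite): cis → (a,e or e,a); trans → (e,e or a,a).
Best chair for cis: E = 1.20 kcal/mol; best chair for trans: E = 0.00 kcal/mol.
The trans isomer is lower by 1.20 kcal/mol.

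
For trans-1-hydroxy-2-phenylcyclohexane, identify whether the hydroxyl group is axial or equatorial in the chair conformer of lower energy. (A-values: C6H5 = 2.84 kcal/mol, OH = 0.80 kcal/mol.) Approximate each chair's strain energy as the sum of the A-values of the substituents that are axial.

C1 and C2 have opposite parity, so for the trans isomer the two substituents are e,e in one chair and a,a in the other.
Chair I (phenyl axial, hydroxyl axial): E = 3.64 kcal/mol.
Chair II (phenyl equatorial, hydroxyl equatorial): E = 0.00 kcal/mol.
Chair II is the more stable (lower-energy) conformer, and in that chair the hydroxyl group is equatorial.

equatorial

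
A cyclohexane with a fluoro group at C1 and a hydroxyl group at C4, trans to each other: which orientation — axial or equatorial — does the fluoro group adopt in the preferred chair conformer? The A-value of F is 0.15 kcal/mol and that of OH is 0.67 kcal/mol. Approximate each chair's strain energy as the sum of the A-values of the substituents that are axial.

equatorial

C1 and C4 have opposite parity, so for the trans isomer the two substituents are e,e in one chair and a,a in the other.
Chair I (fluoro axial, hydroxyl axial): E = 0.82 kcal/mol.
Chair II (fluoro equatorial, hydroxyl equatorial): E = 0.00 kcal/mol.
Chair II is the more stable (lower-energy) conformer, and in that chair the fluoro group is equatorial.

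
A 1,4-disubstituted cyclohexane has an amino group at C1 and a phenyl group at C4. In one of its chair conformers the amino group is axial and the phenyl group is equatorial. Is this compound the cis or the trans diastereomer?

cis

C1 and C4 have opposite parity, so their axial bonds point in opposite directions.
With opposite-parity carbons, two substituents on the same face are one axial and one equatorial; opposite faces give both axial or both equatorial.
Here the groups are axial/equatorial → same face → cis.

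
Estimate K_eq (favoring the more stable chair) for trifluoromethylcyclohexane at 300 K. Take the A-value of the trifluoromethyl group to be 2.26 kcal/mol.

One chair has the trifluoromethyl group axial (E = 2.26 kcal/mol) and the other has it equatorial (E = 0).
ΔG = 2.26 kcal/mol between the two chairs.
K = exp(ΔG/RT) with R = 1.987×10⁻³ kcal mol⁻¹ K⁻¹ and T = 300 K gives K ≈ 44.3.

K ≈ 44.3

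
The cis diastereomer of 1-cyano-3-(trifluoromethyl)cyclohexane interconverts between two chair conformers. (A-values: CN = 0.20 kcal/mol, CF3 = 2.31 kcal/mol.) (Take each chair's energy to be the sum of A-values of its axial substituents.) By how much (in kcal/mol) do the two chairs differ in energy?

2.51 kcal/mol

C1 and C3 have the same parity, so for the cis isomer the two substituents are e,e in one chair and a,a in the other.
Chair I (cyano axial, trifluoromethyl axial): E = 2.51 kcal/mol.
Chair II (cyano equatorial, trifluoromethyl equatorial): E = 0.00 kcal/mol.
ΔE = 2.51 − 0.00 = 2.51 kcal/mol; chair II is more stable.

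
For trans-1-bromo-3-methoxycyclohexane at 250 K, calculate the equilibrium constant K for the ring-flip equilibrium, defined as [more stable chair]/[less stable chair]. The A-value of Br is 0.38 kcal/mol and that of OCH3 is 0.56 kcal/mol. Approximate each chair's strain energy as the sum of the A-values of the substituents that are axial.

C1 and C3 have the same parity, so for the trans isomer the two substituents are one axial and one equatorial in each chair.
Chair I (bromo axial, methoxy equatorial): E = 0.38 kcal/mol; chair II (bromo equatorial, methoxy axial): E = 0.56 kcal/mol.
ΔG = 0.18 kcal/mol between the two chairs.
K = exp(ΔG/RT) with R = 1.987×10⁻³ kcal mol⁻¹ K⁻¹ and T = 250 K gives K ≈ 1.44.

K ≈ 1.44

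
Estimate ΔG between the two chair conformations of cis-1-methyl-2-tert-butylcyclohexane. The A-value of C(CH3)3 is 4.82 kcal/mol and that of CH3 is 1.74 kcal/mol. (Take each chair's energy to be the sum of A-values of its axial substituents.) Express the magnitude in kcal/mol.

3.08 kcal/mol

C1 and C2 have opposite parity, so for the cis isomer the two substituents are one axial and one equatorial in each chair.
Chair I (tert-butyl axial, methyl equatorial): E = 4.82 kcal/mol.
Chair II (tert-butyl equatorial, methyl axial): E = 1.74 kcal/mol.
ΔE = 4.82 − 1.74 = 3.08 kcal/mol; chair II is more stable.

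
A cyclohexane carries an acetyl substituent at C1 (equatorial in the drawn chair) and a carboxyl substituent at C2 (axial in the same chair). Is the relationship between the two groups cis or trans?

cis

C1 and C2 have opposite parity, so their axial bonds point in opposite directions.
With opposite-parity carbons, two substituents on the same face are one axial and one equatorial; opposite faces give both axial or both equatorial.
Here the groups are equatorial/axial → same face → cis.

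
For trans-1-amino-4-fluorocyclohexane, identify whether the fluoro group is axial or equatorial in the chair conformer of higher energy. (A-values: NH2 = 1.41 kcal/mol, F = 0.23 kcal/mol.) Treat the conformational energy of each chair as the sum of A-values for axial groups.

C1 and C4 have opposite parity, so for the trans isomer the two substituents are e,e in one chair and a,a in the other.
Chair I (amino axial, fluoro axial): E = 1.64 kcal/mol.
Chair II (amino equatorial, fluoro equatorial): E = 0.00 kcal/mol.
Chair I is the less stable (higher-energy) conformer, and in that chair the fluoro group is axial.

axial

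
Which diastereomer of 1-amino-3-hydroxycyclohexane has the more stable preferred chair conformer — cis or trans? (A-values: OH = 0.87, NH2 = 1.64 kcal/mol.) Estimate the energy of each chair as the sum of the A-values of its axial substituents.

cis

At 1,3 positions (parity same): cis → (e,e or a,a); trans → (a,e or e,a).
Best chair for cis: E = 0.00 kcal/mol; best chair for trans: E = 0.87 kcal/mol.
The cis isomer is lower by 0.87 kcal/mol.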